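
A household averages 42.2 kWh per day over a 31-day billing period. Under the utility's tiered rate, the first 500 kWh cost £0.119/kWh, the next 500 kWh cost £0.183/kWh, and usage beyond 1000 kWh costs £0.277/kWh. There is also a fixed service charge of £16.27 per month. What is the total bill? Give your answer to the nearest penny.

Usage = 42.2 kWh/day × 31 days = 1308.2 kWh
First 500 kWh × £0.119 = £59.50
Next 500 kWh × £0.183 = £91.50
Remaining 308.2 kWh × £0.277 = £85.37
Energy charge = £236.37; + service £16.27 = £252.64

£252.64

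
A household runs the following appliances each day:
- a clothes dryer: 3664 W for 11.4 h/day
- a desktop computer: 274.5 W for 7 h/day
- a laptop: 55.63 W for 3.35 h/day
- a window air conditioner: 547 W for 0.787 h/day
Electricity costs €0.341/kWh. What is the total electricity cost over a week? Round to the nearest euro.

clothes dryer: 3664 W × 11.4 h × 7 d = 292,387 Wh = 292.4 kWh
desktop computer: 274.5 W × 7 h × 7 d = 13,450 Wh = 13.45 kWh
laptop: 55.63 W × 3.35 h × 7 d = 1,305 Wh = 1.305 kWh
window air conditioner: 547 W × 0.787 h × 7 d = 3,013 Wh = 3.013 kWh
Total energy = 292.4 + 13.45 + 1.305 + 3.013 = 310.2 kWh
Cost = 310.2 kWh × €0.341 = €105.76 ≈ €106

€106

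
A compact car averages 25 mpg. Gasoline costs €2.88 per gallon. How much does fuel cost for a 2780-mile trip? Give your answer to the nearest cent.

Fuel = 2780 mi / 25 mpg = 111.2 gal
Cost = 111.2 gal × €2.88/gal = €320.26

€320.26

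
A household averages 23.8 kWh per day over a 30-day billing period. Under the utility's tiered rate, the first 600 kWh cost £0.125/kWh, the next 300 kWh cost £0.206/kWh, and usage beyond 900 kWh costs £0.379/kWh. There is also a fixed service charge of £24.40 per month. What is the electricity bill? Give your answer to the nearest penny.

£122.88

Usage = 23.8 kWh/day × 30 days = 714 kWh
First 600 kWh × £0.125 = £75.00
Next 114 kWh × £0.206 = £23.48
Remaining tier: 0 kWh (not reached)
Energy charge = £98.48; + service £24.40 = £122.88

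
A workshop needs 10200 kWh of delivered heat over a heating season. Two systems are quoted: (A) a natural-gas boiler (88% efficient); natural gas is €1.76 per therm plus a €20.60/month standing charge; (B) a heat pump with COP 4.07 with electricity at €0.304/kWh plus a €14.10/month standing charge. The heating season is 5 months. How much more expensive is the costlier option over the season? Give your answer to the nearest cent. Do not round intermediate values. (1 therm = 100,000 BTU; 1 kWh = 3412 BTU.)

€33.32

Heat load = 10200 kWh × 3412 = 34,802,400 BTU
Gas: input = 34,802,400 / 0.88 = 39,548,182 BTU = 395.5 therm → 395.5 × €1.76 = €696.05; + 5 × €20.60 standing = €799.05
Heat pump: 34,802,400 BTU / 3412 = 10,200 kWh heat; / 4.07 = 2,506 kWh in → × €0.304 = €761.87; + 5 × €14.10 standing = €832.37
Difference = |€799.05 − €832.37| = €33.32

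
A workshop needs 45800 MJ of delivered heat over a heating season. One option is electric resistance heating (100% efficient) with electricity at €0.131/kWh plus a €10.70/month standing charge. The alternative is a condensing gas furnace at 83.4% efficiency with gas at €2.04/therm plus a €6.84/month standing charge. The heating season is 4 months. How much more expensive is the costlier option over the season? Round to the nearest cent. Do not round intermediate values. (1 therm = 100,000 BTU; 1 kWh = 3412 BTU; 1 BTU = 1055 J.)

€620.32

Heat load = 45800 MJ = 45,800,000,000 J / 1055 = 43,412,322 BTU
Gas: input = 43,412,322 / 0.834 = 52,053,144 BTU = 520.5 therm → 520.5 × €2.04 = €1,061.88; + 4 × €6.84 standing = €1,089.24
Electric: 43,412,322 BTU / 3412 = 12,720 kWh → × €0.131 = €1,666.77; + 4 × €10.70 standing = €1,709.57
Difference = |€1,089.24 − €1,709.57| = €620.32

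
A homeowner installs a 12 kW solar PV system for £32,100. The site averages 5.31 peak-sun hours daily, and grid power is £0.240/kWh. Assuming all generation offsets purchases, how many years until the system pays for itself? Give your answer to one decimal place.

Daily generation = 12 kW × 5.31 h = 63.72 kWh
Annual generation = 63.72 × 365 = 23258 kWh
Annual savings = 23258 × £0.240 = £5,581.87
Payback = £32,100 / £5,581.87 = 5.75 years

5.8 years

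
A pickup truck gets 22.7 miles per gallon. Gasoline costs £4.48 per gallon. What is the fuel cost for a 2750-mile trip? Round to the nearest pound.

£543

Fuel = 2750 mi / 22.7 mpg = 121.1 gal
Cost = 121.1 gal × £4.48/gal = £542.73 ≈ £543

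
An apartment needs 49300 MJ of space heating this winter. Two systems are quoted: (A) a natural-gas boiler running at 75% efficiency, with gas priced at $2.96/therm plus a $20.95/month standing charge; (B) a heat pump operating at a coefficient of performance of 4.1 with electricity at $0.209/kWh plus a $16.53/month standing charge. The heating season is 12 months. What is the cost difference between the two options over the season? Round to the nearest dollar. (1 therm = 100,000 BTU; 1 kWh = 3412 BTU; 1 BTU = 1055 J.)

Heat load = 49300 MJ = 49,300,000,000 J / 1055 = 46,729,858 BTU
Gas: input = 46,729,858 / 0.75 = 62,306,477 BTU = 623.1 therm → 623.1 × $2.96 = $1,844.27; + 12 × $20.95 standing = $2,095.67
Heat pump: 46,729,858 BTU / 3412 = 13,700 kWh heat; / 4.1 = 3,340 kWh in → × $0.209 = $698.15; + 12 × $16.53 standing = $896.51
Difference = |$2,095.67 − $896.51| = $1,199.16 ≈ $1199

$1199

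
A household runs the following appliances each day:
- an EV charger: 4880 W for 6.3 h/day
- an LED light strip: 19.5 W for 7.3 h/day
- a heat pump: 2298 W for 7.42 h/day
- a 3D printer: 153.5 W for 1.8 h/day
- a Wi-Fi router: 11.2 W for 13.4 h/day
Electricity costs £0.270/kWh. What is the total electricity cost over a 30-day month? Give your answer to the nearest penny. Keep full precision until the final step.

EV charger: 4880 W × 6.3 h × 30 d = 922,320 Wh = 922.3 kWh
LED light strip: 19.5 W × 7.3 h × 30 d = 4,270 Wh = 4.271 kWh
heat pump: 2298 W × 7.42 h × 30 d = 511,535 Wh = 511.5 kWh
3D printer: 153.5 W × 1.8 h × 30 d = 8,289 Wh = 8.289 kWh
Wi-Fi router: 11.2 W × 13.4 h × 30 d = 4,502 Wh = 4.502 kWh
Total energy = 922.3 + 4.271 + 511.5 + 8.289 + 4.502 = 1,451 kWh
Cost = 1,451 kWh × £0.270 = £391.75

£391.75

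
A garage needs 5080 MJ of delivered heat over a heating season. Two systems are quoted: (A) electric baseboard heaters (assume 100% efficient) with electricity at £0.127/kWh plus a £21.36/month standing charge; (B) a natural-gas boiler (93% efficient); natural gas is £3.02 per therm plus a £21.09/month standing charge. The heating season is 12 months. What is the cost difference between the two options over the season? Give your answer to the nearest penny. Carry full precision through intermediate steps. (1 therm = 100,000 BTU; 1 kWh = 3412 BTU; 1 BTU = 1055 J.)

£26.10

Heat load = 5080 MJ = 5,080,000,000 J / 1055 = 4,815,166 BTU
Gas: input = 4,815,166 / 0.93 = 5,177,598 BTU = 51.78 therm → 51.78 × £3.02 = £156.36; + 12 × £21.09 standing = £409.44
Electric: 4,815,166 BTU / 3412 = 1,411 kWh → × £0.127 = £179.23; + 12 × £21.36 standing = £435.55
Difference = |£409.44 − £435.55| = £26.10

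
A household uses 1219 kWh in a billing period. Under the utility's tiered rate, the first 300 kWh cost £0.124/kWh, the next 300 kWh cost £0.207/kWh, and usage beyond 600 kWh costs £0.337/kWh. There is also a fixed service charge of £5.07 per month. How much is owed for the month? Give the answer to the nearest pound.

£313

First 300 kWh × £0.124 = £37.20
Next 300 kWh × £0.207 = £62.10
Remaining 619 kWh × £0.337 = £208.60
Energy charge = £307.90; + service £5.07 = £312.97 ≈ £313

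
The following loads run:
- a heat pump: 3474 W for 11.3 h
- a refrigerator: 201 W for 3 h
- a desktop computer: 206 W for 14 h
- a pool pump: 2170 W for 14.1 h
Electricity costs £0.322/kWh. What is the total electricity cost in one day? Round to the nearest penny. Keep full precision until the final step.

heat pump: 3474 W × 11.3 h = 39,256 Wh = 39.26 kWh
refrigerator: 201 W × 3 h = 603 Wh = 0.603 kWh
desktop computer: 206 W × 14 h = 2,884 Wh = 2.884 kWh
pool pump: 2170 W × 14.1 h = 30,597 Wh = 30.6 kWh
Total energy = 39.26 + 0.603 + 2.884 + 30.6 = 73.34 kWh
Cost = 73.34 kWh × £0.322 = £23.62

£23.62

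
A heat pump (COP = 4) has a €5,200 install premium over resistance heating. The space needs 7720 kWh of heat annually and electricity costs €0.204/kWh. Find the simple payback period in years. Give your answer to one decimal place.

4.4 years

Resistance: 7720 kWh × €0.204 = €1,574.88/yr
Heat pump: 7720 / 4 = 1930 kWh in → × €0.204 = €393.72/yr
Annual savings = €1,181.16
Payback = €5,200 / €1,181.16 = 4.4 years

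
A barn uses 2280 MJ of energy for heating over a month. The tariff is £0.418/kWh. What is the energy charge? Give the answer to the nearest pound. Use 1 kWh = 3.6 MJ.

2280 MJ × (0.27778 kWh/MJ) = 633.3 kWh
Cost = 633.3 kWh × £0.418/kWh = £264.73 ≈ £265

£265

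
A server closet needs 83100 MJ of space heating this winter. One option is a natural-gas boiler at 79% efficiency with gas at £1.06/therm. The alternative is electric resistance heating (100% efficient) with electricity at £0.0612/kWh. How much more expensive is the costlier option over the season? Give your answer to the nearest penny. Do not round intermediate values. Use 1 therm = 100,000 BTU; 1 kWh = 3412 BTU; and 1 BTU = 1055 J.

£355.95

Heat load = 83100 MJ = 83,100,000,000 J / 1055 = 78,767,773 BTU
Gas: input = 78,767,773 / 0.790 = 99,706,041 BTU = 997.1 therm → 997.1 × £1.06 = £1,056.88
Electric: 78,767,773 BTU / 3412 = 23,090 kWh → × £0.0612 = £1,412.83
Difference = |£1,056.88 − £1,412.83| = £355.95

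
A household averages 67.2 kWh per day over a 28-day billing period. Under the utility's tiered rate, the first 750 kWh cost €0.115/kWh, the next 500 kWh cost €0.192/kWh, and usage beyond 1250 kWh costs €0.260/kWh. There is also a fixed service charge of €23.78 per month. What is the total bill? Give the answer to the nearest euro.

€370

Usage = 67.2 kWh/day × 28 days = 1881.6 kWh
First 750 kWh × €0.115 = €86.25
Next 500 kWh × €0.192 = €96.00
Remaining 631.6 kWh × €0.260 = €164.22
Energy charge = €346.47; + service €23.78 = €370.25 ≈ €370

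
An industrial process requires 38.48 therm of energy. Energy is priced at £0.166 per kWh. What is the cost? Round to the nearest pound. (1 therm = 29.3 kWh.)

£187

38.48 therm × (29.3 kWh/therm) = 1,127 kWh
Cost = 1,127 kWh × £0.166/kWh = £187.16 ≈ £187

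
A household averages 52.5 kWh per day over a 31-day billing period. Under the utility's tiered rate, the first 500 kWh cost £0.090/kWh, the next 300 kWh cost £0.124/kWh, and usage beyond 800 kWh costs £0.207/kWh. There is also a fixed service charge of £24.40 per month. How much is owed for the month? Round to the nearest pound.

£278

Usage = 52.5 kWh/day × 31 days = 1627.5 kWh
First 500 kWh × £0.090 = £45.00
Next 300 kWh × £0.124 = £37.20
Remaining 827.5 kWh × £0.207 = £171.29
Energy charge = £253.49; + service £24.40 = £277.89 ≈ £278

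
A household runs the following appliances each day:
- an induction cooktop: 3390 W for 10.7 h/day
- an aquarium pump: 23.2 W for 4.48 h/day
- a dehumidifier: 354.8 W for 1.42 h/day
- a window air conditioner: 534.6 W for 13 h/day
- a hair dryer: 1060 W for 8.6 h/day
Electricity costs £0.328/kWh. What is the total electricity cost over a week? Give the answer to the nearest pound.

induction cooktop: 3390 W × 10.7 h × 7 d = 253,911 Wh = 253.9 kWh
aquarium pump: 23.2 W × 4.48 h × 7 d = 728 Wh = 0.7276 kWh
dehumidifier: 354.8 W × 1.42 h × 7 d = 3,527 Wh = 3.527 kWh
window air conditioner: 534.6 W × 13 h × 7 d = 48,649 Wh = 48.65 kWh
hair dryer: 1060 W × 8.6 h × 7 d = 63,812 Wh = 63.81 kWh
Total energy = 253.9 + 0.7276 + 3.527 + 48.65 + 63.81 = 370.6 kWh
Cost = 370.6 kWh × £0.328 = £121.57 ≈ £122

£122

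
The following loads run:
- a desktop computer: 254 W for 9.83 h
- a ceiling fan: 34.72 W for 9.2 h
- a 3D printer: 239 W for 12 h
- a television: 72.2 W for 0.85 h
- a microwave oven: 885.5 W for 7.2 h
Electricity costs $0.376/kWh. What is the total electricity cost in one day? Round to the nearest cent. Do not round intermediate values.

desktop computer: 254 W × 9.83 h = 2,497 Wh = 2.497 kWh
ceiling fan: 34.72 W × 9.2 h = 319 Wh = 0.3194 kWh
3D printer: 239 W × 12 h = 2,868 Wh = 2.868 kWh
television: 72.2 W × 0.85 h = 61 Wh = 0.06137 kWh
microwave oven: 885.5 W × 7.2 h = 6,376 Wh = 6.376 kWh
Total energy = 2.497 + 0.3194 + 2.868 + 0.06137 + 6.376 = 12.12 kWh
Cost = 12.12 kWh × $0.376 = $4.56

$4.56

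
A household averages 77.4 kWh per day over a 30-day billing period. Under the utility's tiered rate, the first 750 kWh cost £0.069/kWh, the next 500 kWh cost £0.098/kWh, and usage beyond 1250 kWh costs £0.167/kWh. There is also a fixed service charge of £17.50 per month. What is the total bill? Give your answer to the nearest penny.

£297.27

Usage = 77.4 kWh/day × 30 days = 2322 kWh
First 750 kWh × £0.069 = £51.75
Next 500 kWh × £0.098 = £49.00
Remaining 1072 kWh × £0.167 = £179.02
Energy charge = £279.77; + service £17.50 = £297.27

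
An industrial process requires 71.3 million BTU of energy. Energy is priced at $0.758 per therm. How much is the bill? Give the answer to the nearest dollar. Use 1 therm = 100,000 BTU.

$540

71.3 million BTU × (10 therm/million BTU) = 713 therm
Cost = 713 therm × $0.758/therm = $540.45 ≈ $540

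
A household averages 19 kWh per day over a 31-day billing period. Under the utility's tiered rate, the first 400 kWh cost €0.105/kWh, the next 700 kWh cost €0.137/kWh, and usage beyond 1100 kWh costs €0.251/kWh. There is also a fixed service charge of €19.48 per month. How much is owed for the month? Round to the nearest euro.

Usage = 19 kWh/day × 31 days = 589 kWh
First 400 kWh × €0.105 = €42.00
Next 189 kWh × €0.137 = €25.89
Remaining tier: 0 kWh (not reached)
Energy charge = €67.89; + service €19.48 = €87.37 ≈ €87

€87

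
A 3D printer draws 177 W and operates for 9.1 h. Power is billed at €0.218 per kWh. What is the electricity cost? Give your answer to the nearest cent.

€0.35

Energy = 177 W × 9.1 h = 1,611 Wh = 1.611 kWh
Cost = 1.611 kWh × €0.218/kWh = €0.35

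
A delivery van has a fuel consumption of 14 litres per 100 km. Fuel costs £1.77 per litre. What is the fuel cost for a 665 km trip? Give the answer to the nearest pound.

Fuel = 14 L/100 km × 665 km / 100 = 93.1 L
Cost = 93.1 L × £1.77/L = £164.79 ≈ £165

£165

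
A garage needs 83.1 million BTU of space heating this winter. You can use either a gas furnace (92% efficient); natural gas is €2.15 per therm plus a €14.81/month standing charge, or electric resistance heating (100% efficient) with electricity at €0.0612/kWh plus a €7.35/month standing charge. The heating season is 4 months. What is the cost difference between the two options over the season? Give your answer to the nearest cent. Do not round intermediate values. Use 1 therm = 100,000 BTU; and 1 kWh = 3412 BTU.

Heat load = 83.1 × 10⁶ BTU = 83,100,000 BTU
Gas: input = 83,100,000 / 0.92 = 90,326,087 BTU = 903.3 therm → 903.3 × €2.15 = €1,942.01; + 4 × €14.81 standing = €2,001.25
Electric: 83,100,000 BTU / 3412 = 24,360 kWh → × €0.0612 = €1,490.54; + 4 × €7.35 standing = €1,519.94
Difference = |€2,001.25 − €1,519.94| = €481.31

€481.31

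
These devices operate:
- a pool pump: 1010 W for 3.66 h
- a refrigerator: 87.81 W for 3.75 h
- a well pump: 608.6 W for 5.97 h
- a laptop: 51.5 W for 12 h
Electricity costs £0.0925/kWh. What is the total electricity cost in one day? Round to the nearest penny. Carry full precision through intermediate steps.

pool pump: 1010 W × 3.66 h = 3,697 Wh = 3.697 kWh
refrigerator: 87.81 W × 3.75 h = 329 Wh = 0.3293 kWh
well pump: 608.6 W × 5.97 h = 3,633 Wh = 3.633 kWh
laptop: 51.5 W × 12 h = 618 Wh = 0.618 kWh
Total energy = 3.697 + 0.3293 + 3.633 + 0.618 = 8.277 kWh
Cost = 8.277 kWh × £0.0925 = £0.77

£0.77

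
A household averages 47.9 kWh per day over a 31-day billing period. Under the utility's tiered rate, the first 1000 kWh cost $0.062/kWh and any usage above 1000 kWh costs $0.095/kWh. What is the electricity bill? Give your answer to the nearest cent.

$108.07

Usage = 47.9 kWh/day × 31 days = 1484.9 kWh
First 1000 kWh × $0.062 = $62.00
Remaining 484.9 kWh × $0.095 = $46.07
Total = $108.07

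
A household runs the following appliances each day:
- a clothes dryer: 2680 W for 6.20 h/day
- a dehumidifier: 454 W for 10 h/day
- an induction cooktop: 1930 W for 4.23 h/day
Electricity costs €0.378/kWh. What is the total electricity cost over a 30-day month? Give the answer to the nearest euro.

clothes dryer: 2680 W × 6.20 h × 30 d = 498,480 Wh = 498.5 kWh
dehumidifier: 454 W × 10 h × 30 d = 136,200 Wh = 136.2 kWh
induction cooktop: 1930 W × 4.23 h × 30 d = 244,917 Wh = 244.9 kWh
Total energy = 498.5 + 136.2 + 244.9 = 879.6 kWh
Cost = 879.6 kWh × €0.378 = €332.49 ≈ €332

€332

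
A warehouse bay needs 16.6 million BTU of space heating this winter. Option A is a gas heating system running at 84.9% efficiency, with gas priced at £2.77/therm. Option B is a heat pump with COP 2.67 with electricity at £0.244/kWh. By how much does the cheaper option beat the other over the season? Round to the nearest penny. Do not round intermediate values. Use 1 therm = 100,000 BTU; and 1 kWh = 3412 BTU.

Heat load = 16.6 × 10⁶ BTU = 16,600,000 BTU
Gas: input = 16,600,000 / 0.849 = 19,552,415 BTU = 195.5 therm → 195.5 × £2.77 = £541.60
Heat pump: 16,600,000 BTU / 3412 = 4,865 kWh heat; / 2.67 = 1,822 kWh in → × £0.244 = £444.61
Difference = |£541.60 − £444.61| = £96.99

£96.99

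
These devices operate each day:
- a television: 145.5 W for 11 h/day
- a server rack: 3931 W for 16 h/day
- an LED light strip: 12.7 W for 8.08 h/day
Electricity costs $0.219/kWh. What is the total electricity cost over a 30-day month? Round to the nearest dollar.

television: 145.5 W × 11 h × 30 d = 48,015 Wh = 48.02 kWh
server rack: 3931 W × 16 h × 30 d = 1,886,880 Wh = 1,887 kWh
LED light strip: 12.7 W × 8.08 h × 30 d = 3,078 Wh = 3.078 kWh
Total energy = 48.02 + 1,887 + 3.078 = 1,938 kWh
Cost = 1,938 kWh × $0.219 = $424.42 ≈ $424

$424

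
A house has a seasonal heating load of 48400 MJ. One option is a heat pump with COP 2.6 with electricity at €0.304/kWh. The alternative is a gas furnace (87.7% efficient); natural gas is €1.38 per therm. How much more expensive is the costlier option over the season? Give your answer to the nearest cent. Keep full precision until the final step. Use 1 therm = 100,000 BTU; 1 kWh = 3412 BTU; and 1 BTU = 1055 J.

Heat load = 48400 MJ = 48,400,000,000 J / 1055 = 45,876,777 BTU
Gas: input = 45,876,777 / 0.877 = 52,311,034 BTU = 523.1 therm → 523.1 × €1.38 = €721.89
Heat pump: 45,876,777 BTU / 3412 = 13,450 kWh heat; / 2.6 = 5,171 kWh in → × €0.304 = €1,572.11
Difference = |€721.89 − €1,572.11| = €850.22

€850.22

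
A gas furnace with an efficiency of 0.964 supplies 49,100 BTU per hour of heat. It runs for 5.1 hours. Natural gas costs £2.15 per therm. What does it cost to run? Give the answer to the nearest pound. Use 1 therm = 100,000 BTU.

Heat delivered = 49,100 BTU/h × 5.1 h = 250,410 BTU
Gas input = 250,410 / 0.964 = 259,761 BTU
= 259,761 / 100,000 = 2.598 therm
Cost = 2.598 × £2.15/therm = £5.58 ≈ £6

£6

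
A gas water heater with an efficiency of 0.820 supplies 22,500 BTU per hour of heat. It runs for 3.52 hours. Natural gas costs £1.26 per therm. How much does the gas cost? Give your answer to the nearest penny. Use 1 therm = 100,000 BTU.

£1.22

Heat delivered = 22,500 BTU/h × 3.52 h = 79,200 BTU
Gas input = 79,200 / 0.820 = 96,585 BTU
= 96,585 / 100,000 = 0.9659 therm
Cost = 0.9659 × £1.26/therm = £1.22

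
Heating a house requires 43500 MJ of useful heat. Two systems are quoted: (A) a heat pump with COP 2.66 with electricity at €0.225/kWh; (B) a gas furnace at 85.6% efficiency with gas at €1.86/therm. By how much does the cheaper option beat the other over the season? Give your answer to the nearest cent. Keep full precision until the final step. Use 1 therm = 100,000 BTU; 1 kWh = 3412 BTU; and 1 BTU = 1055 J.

€126.25

Heat load = 43500 MJ = 43,500,000,000 J / 1055 = 41,232,227 BTU
Gas: input = 41,232,227 / 0.856 = 48,168,490 BTU = 481.7 therm → 481.7 × €1.86 = €895.93
Heat pump: 41,232,227 BTU / 3412 = 12,080 kWh heat; / 2.66 = 4,543 kWh in → × €0.225 = €1,022.18
Difference = |€895.93 − €1,022.18| = €126.25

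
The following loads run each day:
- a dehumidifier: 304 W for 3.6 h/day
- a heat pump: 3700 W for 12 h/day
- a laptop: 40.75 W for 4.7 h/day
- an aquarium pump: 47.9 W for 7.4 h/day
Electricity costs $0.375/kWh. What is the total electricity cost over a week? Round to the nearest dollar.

$121

dehumidifier: 304 W × 3.6 h × 7 d = 7,661 Wh = 7.661 kWh
heat pump: 3700 W × 12 h × 7 d = 310,800 Wh = 310.8 kWh
laptop: 40.75 W × 4.7 h × 7 d = 1,341 Wh = 1.341 kWh
aquarium pump: 47.9 W × 7.4 h × 7 d = 2,481 Wh = 2.481 kWh
Total energy = 7.661 + 310.8 + 1.341 + 2.481 = 322.3 kWh
Cost = 322.3 kWh × $0.375 = $120.86 ≈ $121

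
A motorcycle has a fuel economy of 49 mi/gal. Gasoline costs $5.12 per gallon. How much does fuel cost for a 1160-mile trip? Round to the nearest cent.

Fuel = 1160 mi / 49 mpg = 23.67 gal
Cost = 23.67 gal × $5.12/gal = $121.21

$121.21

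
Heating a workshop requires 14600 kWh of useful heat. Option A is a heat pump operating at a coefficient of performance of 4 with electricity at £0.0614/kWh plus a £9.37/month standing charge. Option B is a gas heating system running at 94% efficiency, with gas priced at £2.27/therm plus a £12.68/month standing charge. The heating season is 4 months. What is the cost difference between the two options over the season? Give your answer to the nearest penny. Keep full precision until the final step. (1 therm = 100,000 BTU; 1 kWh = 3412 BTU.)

Heat load = 14600 kWh × 3412 = 49,815,200 BTU
Gas: input = 49,815,200 / 0.94 = 52,994,894 BTU = 529.9 therm → 529.9 × £2.27 = £1,202.98; + 4 × £12.68 standing = £1,253.70
Heat pump: 49,815,200 BTU / 3412 = 14,600 kWh heat; / 4 = 3,650 kWh in → × £0.0614 = £224.11; + 4 × £9.37 standing = £261.59
Difference = |£1,253.70 − £261.59| = £992.11

£992.11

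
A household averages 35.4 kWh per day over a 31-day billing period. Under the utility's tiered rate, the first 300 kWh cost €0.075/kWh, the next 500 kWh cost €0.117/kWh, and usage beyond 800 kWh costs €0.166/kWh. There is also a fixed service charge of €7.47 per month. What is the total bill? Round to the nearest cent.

Usage = 35.4 kWh/day × 31 days = 1097.4 kWh
First 300 kWh × €0.075 = €22.50
Next 500 kWh × €0.117 = €58.50
Remaining 297.4 kWh × €0.166 = €49.37
Energy charge = €130.37; + service €7.47 = €137.84

€137.84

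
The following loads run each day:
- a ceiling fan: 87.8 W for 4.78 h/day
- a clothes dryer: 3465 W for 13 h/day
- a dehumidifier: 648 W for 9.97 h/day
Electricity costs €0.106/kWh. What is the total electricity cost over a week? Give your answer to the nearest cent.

€38.53

ceiling fan: 87.8 W × 4.78 h × 7 d = 2,938 Wh = 2.938 kWh
clothes dryer: 3465 W × 13 h × 7 d = 315,315 Wh = 315.3 kWh
dehumidifier: 648 W × 9.97 h × 7 d = 45,224 Wh = 45.22 kWh
Total energy = 2.938 + 315.3 + 45.22 = 363.5 kWh
Cost = 363.5 kWh × €0.106 = €38.53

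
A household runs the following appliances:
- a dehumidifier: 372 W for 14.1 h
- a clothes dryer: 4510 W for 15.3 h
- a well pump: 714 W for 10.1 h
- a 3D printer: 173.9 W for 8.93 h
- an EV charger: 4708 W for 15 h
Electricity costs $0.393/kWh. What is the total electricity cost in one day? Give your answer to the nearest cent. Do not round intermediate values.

$60.38

dehumidifier: 372 W × 14.1 h = 5,245 Wh = 5.245 kWh
clothes dryer: 4510 W × 15.3 h = 69,003 Wh = 69 kWh
well pump: 714 W × 10.1 h = 7,211 Wh = 7.211 kWh
3D printer: 173.9 W × 8.93 h = 1,553 Wh = 1.553 kWh
EV charger: 4708 W × 15 h = 70,620 Wh = 70.62 kWh
Total energy = 5.245 + 69 + 7.211 + 1.553 + 70.62 = 153.6 kWh
Cost = 153.6 kWh × $0.393 = $60.38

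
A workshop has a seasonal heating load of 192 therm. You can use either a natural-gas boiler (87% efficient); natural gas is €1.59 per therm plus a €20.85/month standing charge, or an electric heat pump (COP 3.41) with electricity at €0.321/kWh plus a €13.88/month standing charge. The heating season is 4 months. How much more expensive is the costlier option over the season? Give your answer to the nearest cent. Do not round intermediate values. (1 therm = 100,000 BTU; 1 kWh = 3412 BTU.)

Heat load = 192 therm × 100,000 = 19,200,000 BTU
Gas: input = 19,200,000 / 0.870 = 22,068,966 BTU = 220.7 therm → 220.7 × €1.59 = €350.90; + 4 × €20.85 standing = €434.30
Heat pump: 19,200,000 BTU / 3412 = 5,627 kWh heat; / 3.41 = 1,650 kWh in → × €0.321 = €529.72; + 4 × €13.88 standing = €585.24
Difference = |€434.30 − €585.24| = €150.94

€150.94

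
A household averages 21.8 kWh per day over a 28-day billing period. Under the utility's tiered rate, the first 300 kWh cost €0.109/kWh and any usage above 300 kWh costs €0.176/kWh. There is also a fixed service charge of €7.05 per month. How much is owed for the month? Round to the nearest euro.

Usage = 21.8 kWh/day × 28 days = 610.4 kWh
First 300 kWh × €0.109 = €32.70
Remaining 310.4 kWh × €0.176 = €54.63
Energy charge = €87.33; + service €7.05 = €94.38 ≈ €94

€94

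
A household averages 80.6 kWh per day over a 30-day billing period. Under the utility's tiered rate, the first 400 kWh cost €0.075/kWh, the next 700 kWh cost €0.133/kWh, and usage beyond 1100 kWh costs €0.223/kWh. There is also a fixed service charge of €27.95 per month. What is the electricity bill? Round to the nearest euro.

€445

Usage = 80.6 kWh/day × 30 days = 2418 kWh
First 400 kWh × €0.075 = €30.00
Next 700 kWh × €0.133 = €93.10
Remaining 1318 kWh × €0.223 = €293.91
Energy charge = €417.01; + service €27.95 = €444.96 ≈ €445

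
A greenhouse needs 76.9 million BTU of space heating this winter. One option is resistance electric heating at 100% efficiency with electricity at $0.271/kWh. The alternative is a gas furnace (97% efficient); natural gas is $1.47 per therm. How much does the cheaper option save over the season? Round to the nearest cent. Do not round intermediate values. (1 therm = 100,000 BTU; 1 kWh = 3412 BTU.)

$4942.43

Heat load = 76.9 × 10⁶ BTU = 76,900,000 BTU
Gas: input = 76,900,000 / 0.97 = 79,278,351 BTU = 792.8 therm → 792.8 × $1.47 = $1,165.39
Electric: 76,900,000 BTU / 3412 = 22,540 kWh → × $0.271 = $6,107.83
Difference = |$1,165.39 − $6,107.83| = $4,942.43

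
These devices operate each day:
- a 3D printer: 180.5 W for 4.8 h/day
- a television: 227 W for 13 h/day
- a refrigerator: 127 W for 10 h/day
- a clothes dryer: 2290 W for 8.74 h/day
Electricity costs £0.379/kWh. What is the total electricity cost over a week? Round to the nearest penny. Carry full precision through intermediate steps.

£66.60

3D printer: 180.5 W × 4.8 h × 7 d = 6,065 Wh = 6.065 kWh
television: 227 W × 13 h × 7 d = 20,657 Wh = 20.66 kWh
refrigerator: 127 W × 10 h × 7 d = 8,890 Wh = 8.89 kWh
clothes dryer: 2290 W × 8.74 h × 7 d = 140,102 Wh = 140.1 kWh
Total energy = 6.065 + 20.66 + 8.89 + 140.1 = 175.7 kWh
Cost = 175.7 kWh × £0.379 = £66.60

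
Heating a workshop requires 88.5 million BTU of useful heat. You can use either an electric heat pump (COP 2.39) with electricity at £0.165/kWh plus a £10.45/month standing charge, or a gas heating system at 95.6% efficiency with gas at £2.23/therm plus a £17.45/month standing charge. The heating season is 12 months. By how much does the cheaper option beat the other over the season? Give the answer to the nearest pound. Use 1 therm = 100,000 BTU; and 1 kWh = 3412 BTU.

Heat load = 88.5 × 10⁶ BTU = 88,500,000 BTU
Gas: input = 88,500,000 / 0.956 = 92,573,222 BTU = 925.7 therm → 925.7 × £2.23 = £2,064.38; + 12 × £17.45 standing = £2,273.78
Heat pump: 88,500,000 BTU / 3412 = 25,940 kWh heat; / 2.39 = 10,850 kWh in → × £0.165 = £1,790.69; + 12 × £10.45 standing = £1,916.09
Difference = |£2,273.78 − £1,916.09| = £357.69 ≈ £358

£358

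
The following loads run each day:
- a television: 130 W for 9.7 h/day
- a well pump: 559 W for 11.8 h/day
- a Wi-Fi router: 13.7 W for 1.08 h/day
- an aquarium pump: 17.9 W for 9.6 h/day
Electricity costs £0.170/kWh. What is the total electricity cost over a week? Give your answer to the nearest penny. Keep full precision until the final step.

television: 130 W × 9.7 h × 7 d = 8,827 Wh = 8.827 kWh
well pump: 559 W × 11.8 h × 7 d = 46,173 Wh = 46.17 kWh
Wi-Fi router: 13.7 W × 1.08 h × 7 d = 104 Wh = 0.1036 kWh
aquarium pump: 17.9 W × 9.6 h × 7 d = 1,203 Wh = 1.203 kWh
Total energy = 8.827 + 46.17 + 0.1036 + 1.203 = 56.31 kWh
Cost = 56.31 kWh × £0.170 = £9.57

£9.57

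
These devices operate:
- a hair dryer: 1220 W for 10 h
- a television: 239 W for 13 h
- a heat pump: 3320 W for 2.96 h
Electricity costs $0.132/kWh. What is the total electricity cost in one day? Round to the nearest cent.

hair dryer: 1220 W × 10 h = 12,200 Wh = 12.2 kWh
television: 239 W × 13 h = 3,107 Wh = 3.107 kWh
heat pump: 3320 W × 2.96 h = 9,827 Wh = 9.827 kWh
Total energy = 12.2 + 3.107 + 9.827 = 25.13 kWh
Cost = 25.13 kWh × $0.132 = $3.32

$3.32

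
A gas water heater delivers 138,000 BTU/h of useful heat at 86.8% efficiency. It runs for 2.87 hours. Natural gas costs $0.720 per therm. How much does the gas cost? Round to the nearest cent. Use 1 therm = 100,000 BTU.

$3.29

Heat delivered = 138,000 BTU/h × 2.87 h = 396,060 BTU
Gas input = 396,060 / 0.868 = 456,290 BTU
= 456,290 / 100,000 = 4.563 therm
Cost = 4.563 × $0.720/therm = $3.29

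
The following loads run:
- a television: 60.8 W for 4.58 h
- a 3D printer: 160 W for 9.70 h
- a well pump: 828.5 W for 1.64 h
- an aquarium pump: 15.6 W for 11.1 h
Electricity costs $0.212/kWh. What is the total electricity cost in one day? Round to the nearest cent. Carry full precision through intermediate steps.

television: 60.8 W × 4.58 h = 278 Wh = 0.2785 kWh
3D printer: 160 W × 9.70 h = 1,552 Wh = 1.552 kWh
well pump: 828.5 W × 1.64 h = 1,359 Wh = 1.359 kWh
aquarium pump: 15.6 W × 11.1 h = 173 Wh = 0.1732 kWh
Total energy = 0.2785 + 1.552 + 1.359 + 0.1732 = 3.362 kWh
Cost = 3.362 kWh × $0.212 = $0.71

$0.71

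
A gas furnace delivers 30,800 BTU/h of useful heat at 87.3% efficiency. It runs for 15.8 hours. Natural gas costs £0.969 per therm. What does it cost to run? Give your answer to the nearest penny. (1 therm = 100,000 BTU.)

Heat delivered = 30,800 BTU/h × 15.8 h = 486,640 BTU
Gas input = 486,640 / 0.873 = 557,434 BTU
= 557,434 / 100,000 = 5.574 therm
Cost = 5.574 × £0.969/therm = £5.40

£5.40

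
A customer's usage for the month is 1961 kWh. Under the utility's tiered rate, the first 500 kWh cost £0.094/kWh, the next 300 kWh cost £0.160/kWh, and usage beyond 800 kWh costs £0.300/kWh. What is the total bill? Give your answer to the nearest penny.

First 500 kWh × £0.094 = £47.00
Next 300 kWh × £0.160 = £48.00
Remaining 1161 kWh × £0.300 = £348.30
Total = £443.30

£443.30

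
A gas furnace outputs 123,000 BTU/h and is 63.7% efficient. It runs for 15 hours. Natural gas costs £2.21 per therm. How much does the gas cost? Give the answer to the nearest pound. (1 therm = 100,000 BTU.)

£64

Heat delivered = 123,000 BTU/h × 15 h = 1,845,000 BTU
Gas input = 1,845,000 / 0.637 = 2,896,389 BTU
= 2,896,389 / 100,000 = 28.96 therm
Cost = 28.96 × £2.21/therm = £64.01 ≈ £64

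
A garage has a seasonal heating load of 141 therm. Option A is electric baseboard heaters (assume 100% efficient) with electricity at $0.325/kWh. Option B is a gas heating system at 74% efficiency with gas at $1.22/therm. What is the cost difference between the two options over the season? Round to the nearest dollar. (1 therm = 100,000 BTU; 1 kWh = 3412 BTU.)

Heat load = 141 therm × 100,000 = 14,100,000 BTU
Gas: input = 14,100,000 / 0.74 = 19,054,054 BTU = 190.5 therm → 190.5 × $1.22 = $232.46
Electric: 14,100,000 BTU / 3412 = 4,132 kWh → × $0.325 = $1,343.05
Difference = |$232.46 − $1,343.05| = $1,110.59 ≈ $1111

$1111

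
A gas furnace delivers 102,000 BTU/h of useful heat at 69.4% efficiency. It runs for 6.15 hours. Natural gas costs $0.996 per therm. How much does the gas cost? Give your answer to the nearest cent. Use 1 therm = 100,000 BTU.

Heat delivered = 102,000 BTU/h × 6.15 h = 627,300 BTU
Gas input = 627,300 / 0.694 = 903,890 BTU
= 903,890 / 100,000 = 9.039 therm
Cost = 9.039 × $0.996/therm = $9.00

$9.00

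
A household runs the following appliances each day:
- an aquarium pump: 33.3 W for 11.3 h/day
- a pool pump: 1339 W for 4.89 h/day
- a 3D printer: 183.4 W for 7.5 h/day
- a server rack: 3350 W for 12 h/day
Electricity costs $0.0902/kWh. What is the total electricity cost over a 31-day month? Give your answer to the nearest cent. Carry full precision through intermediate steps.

$135.61

aquarium pump: 33.3 W × 11.3 h × 31 d = 11,665 Wh = 11.66 kWh
pool pump: 1339 W × 4.89 h × 31 d = 202,979 Wh = 203 kWh
3D printer: 183.4 W × 7.5 h × 31 d = 42,640 Wh = 42.64 kWh
server rack: 3350 W × 12 h × 31 d = 1,246,200 Wh = 1,246 kWh
Total energy = 11.66 + 203 + 42.64 + 1,246 = 1,503 kWh
Cost = 1,503 kWh × $0.0902 = $135.61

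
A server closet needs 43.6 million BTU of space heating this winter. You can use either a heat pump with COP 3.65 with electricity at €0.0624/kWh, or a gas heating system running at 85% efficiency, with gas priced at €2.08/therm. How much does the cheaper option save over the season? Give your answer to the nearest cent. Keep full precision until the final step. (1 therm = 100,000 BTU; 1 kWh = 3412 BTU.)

Heat load = 43.6 × 10⁶ BTU = 43,600,000 BTU
Gas: input = 43,600,000 / 0.850 = 51,294,118 BTU = 512.9 therm → 512.9 × €2.08 = €1,066.92
Heat pump: 43,600,000 BTU / 3412 = 12,780 kWh heat; / 3.65 = 3,501 kWh in → × €0.0624 = €218.46
Difference = |€1,066.92 − €218.46| = €848.46

€848.46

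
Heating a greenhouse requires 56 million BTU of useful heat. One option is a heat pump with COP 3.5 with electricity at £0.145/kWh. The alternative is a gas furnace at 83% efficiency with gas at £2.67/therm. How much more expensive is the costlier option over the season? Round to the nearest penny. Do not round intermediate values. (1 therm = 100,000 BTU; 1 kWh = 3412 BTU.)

£1121.49

Heat load = 56 × 10⁶ BTU = 56,000,000 BTU
Gas: input = 56,000,000 / 0.83 = 67,469,880 BTU = 674.7 therm → 674.7 × £2.67 = £1,801.45
Heat pump: 56,000,000 BTU / 3412 = 16,410 kWh heat; / 3.5 = 4,689 kWh in → × £0.145 = £679.95
Difference = |£1,801.45 − £679.95| = £1,121.49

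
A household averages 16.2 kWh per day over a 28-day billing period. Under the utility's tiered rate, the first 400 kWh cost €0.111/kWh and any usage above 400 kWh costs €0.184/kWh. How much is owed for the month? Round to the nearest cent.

Usage = 16.2 kWh/day × 28 days = 453.6 kWh
First 400 kWh × €0.111 = €44.40
Remaining 53.6 kWh × €0.184 = €9.86
Total = €54.26

€54.26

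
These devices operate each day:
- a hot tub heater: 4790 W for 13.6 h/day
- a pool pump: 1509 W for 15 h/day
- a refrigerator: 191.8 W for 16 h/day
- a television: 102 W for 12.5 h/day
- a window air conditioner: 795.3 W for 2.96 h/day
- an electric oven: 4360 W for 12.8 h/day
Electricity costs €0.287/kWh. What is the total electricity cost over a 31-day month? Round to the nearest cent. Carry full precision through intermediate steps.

€1337.08

hot tub heater: 4790 W × 13.6 h × 31 d = 2,019,464 Wh = 2,019 kWh
pool pump: 1509 W × 15 h × 31 d = 701,685 Wh = 701.7 kWh
refrigerator: 191.8 W × 16 h × 31 d = 95,133 Wh = 95.13 kWh
television: 102 W × 12.5 h × 31 d = 39,525 Wh = 39.52 kWh
window air conditioner: 795.3 W × 2.96 h × 31 d = 72,977 Wh = 72.98 kWh
electric oven: 4360 W × 12.8 h × 31 d = 1,730,048 Wh = 1,730 kWh
Total energy = 2,019 + 701.7 + 95.13 + 39.52 + 72.98 + 1,730 = 4,659 kWh
Cost = 4,659 kWh × €0.287 = €1,337.08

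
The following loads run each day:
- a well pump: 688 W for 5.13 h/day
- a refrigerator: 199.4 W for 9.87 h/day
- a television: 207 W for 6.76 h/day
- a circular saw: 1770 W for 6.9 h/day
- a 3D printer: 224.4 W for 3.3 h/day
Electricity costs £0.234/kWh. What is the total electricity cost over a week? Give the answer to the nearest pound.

well pump: 688 W × 5.13 h × 7 d = 24,706 Wh = 24.71 kWh
refrigerator: 199.4 W × 9.87 h × 7 d = 13,777 Wh = 13.78 kWh
television: 207 W × 6.76 h × 7 d = 9,795 Wh = 9.795 kWh
circular saw: 1770 W × 6.9 h × 7 d = 85,491 Wh = 85.49 kWh
3D printer: 224.4 W × 3.3 h × 7 d = 5,184 Wh = 5.184 kWh
Total energy = 24.71 + 13.78 + 9.795 + 85.49 + 5.184 = 139 kWh
Cost = 139 kWh × £0.234 = £32.51 ≈ £33

£33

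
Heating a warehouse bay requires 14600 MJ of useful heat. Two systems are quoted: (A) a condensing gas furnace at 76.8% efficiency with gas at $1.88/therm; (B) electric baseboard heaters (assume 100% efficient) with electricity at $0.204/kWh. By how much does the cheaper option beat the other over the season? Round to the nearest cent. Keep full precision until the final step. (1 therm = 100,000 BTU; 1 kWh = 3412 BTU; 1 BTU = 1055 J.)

Heat load = 14600 MJ = 14,600,000,000 J / 1055 = 13,838,863 BTU
Gas: input = 13,838,863 / 0.768 = 18,019,352 BTU = 180.2 therm → 180.2 × $1.88 = $338.76
Electric: 13,838,863 BTU / 3412 = 4,056 kWh → × $0.204 = $827.41
Difference = |$338.76 − $827.41| = $488.65

$488.65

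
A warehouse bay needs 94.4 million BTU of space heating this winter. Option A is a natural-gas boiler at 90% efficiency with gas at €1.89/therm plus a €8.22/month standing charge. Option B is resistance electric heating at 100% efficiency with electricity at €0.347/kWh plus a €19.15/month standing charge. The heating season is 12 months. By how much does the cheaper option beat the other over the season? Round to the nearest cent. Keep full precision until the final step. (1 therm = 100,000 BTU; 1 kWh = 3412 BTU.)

€7749.23

Heat load = 94.4 × 10⁶ BTU = 94,400,000 BTU
Gas: input = 94,400,000 / 0.90 = 104,888,889 BTU = 1,049 therm → 1,049 × €1.89 = €1,982.40; + 12 × €8.22 standing = €2,081.04
Electric: 94,400,000 BTU / 3412 = 27,670 kWh → × €0.347 = €9,600.47; + 12 × €19.15 standing = €9,830.27
Difference = |€2,081.04 − €9,830.27| = €7,749.23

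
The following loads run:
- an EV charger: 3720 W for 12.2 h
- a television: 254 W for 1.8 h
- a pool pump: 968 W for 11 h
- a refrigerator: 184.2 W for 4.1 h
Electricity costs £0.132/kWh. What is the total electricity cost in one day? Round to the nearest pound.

EV charger: 3720 W × 12.2 h = 45,384 Wh = 45.38 kWh
television: 254 W × 1.8 h = 457 Wh = 0.4572 kWh
pool pump: 968 W × 11 h = 10,648 Wh = 10.65 kWh
refrigerator: 184.2 W × 4.1 h = 755 Wh = 0.7552 kWh
Total energy = 45.38 + 0.4572 + 10.65 + 0.7552 = 57.24 kWh
Cost = 57.24 kWh × £0.132 = £7.56 ≈ £8

£8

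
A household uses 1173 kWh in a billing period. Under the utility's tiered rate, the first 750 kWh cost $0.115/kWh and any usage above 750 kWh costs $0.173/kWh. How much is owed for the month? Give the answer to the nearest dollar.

First 750 kWh × $0.115 = $86.25
Remaining 423 kWh × $0.173 = $73.18
Total = $159.43 ≈ $159

$159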